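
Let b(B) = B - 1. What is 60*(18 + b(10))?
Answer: 1620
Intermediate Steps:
b(B) = -1 + B
60*(18 + b(10)) = 60*(18 + (-1 + 10)) = 60*(18 + 9) = 60*27 = 1620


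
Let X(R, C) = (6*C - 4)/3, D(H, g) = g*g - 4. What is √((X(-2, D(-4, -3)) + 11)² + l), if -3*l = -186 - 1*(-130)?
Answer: √3649/3 ≈ 20.136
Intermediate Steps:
l = 56/3 (l = -(-186 - 1*(-130))/3 = -(-186 + 130)/3 = -⅓*(-56) = 56/3 ≈ 18.667)
D(H, g) = -4 + g² (D(H, g) = g² - 4 = -4 + g²)
X(R, C) = -4/3 + 2*C (X(R, C) = (-4 + 6*C)*(⅓) = -4/3 + 2*C)
√((X(-2, D(-4, -3)) + 11)² + l) = √(((-4/3 + 2*(-4 + (-3)²)) + 11)² + 56/3) = √(((-4/3 + 2*(-4 + 9)) + 11)² + 56/3) = √(((-4/3 + 2*5) + 11)² + 56/3) = √(((-4/3 + 10) + 11)² + 56/3) = √((26/3 + 11)² + 56/3) = √((59/3)² + 56/3) = √(3481/9 + 56/3) = √(3649/9) = √3649/3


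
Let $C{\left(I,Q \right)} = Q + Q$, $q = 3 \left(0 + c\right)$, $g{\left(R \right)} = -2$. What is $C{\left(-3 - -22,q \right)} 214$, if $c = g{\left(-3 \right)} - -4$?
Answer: $2568$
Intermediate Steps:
$c = 2$ ($c = -2 - -4 = -2 + 4 = 2$)
$q = 6$ ($q = 3 \left(0 + 2\right) = 3 \cdot 2 = 6$)
$C{\left(I,Q \right)} = 2 Q$
$C{\left(-3 - -22,q \right)} 214 = 2 \cdot 6 \cdot 214 = 12 \cdot 214 = 2568$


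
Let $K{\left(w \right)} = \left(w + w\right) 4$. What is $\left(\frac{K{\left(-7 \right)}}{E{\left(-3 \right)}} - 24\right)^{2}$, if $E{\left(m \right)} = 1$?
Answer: $6400$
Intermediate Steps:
$K{\left(w \right)} = 8 w$ ($K{\left(w \right)} = 2 w 4 = 8 w$)
$\left(\frac{K{\left(-7 \right)}}{E{\left(-3 \right)}} - 24\right)^{2} = \left(\frac{8 \left(-7\right)}{1} - 24\right)^{2} = \left(\left(-56\right) 1 - 24\right)^{2} = \left(-56 - 24\right)^{2} = \left(-80\right)^{2} = 6400$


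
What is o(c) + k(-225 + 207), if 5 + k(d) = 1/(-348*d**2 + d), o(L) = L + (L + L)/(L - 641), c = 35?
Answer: 340377349/11389770 ≈ 29.884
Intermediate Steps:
o(L) = L + 2*L/(-641 + L) (o(L) = L + (2*L)/(-641 + L) = L + 2*L/(-641 + L))
k(d) = -5 + 1/(d - 348*d**2) (k(d) = -5 + 1/(-348*d**2 + d) = -5 + 1/(d - 348*d**2))
o(c) + k(-225 + 207) = 35*(-639 + 35)/(-641 + 35) + (-1 - 1740*(-225 + 207)**2 + 5*(-225 + 207))/((-225 + 207)*(-1 + 348*(-225 + 207))) = 35*(-604)/(-606) + (-1 - 1740*(-18)**2 + 5*(-18))/((-18)*(-1 + 348*(-18))) = 35*(-1/606)*(-604) - (-1 - 1740*324 - 90)/(18*(-1 - 6264)) = 10570/303 - 1/18*(-1 - 563760 - 90)/(-6265) = 10570/303 - 1/18*(-1/6265)*(-563851) = 10570/303 - 563851/112770 = 340377349/11389770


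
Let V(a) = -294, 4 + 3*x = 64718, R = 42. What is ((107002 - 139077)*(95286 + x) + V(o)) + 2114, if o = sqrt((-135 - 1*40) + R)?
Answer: -11244591440/3 ≈ -3.7482e+9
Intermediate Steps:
x = 64714/3 (x = -4/3 + (1/3)*64718 = -4/3 + 64718/3 = 64714/3 ≈ 21571.)
o = I*sqrt(133) (o = sqrt((-135 - 1*40) + 42) = sqrt((-135 - 40) + 42) = sqrt(-175 + 42) = sqrt(-133) = I*sqrt(133) ≈ 11.533*I)
((107002 - 139077)*(95286 + x) + V(o)) + 2114 = ((107002 - 139077)*(95286 + 64714/3) - 294) + 2114 = (-32075*350572/3 - 294) + 2114 = (-11244596900/3 - 294) + 2114 = -11244597782/3 + 2114 = -11244591440/3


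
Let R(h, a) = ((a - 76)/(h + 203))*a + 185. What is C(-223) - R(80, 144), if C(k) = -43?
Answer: -74316/283 ≈ -262.60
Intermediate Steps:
R(h, a) = 185 + a*(-76 + a)/(203 + h) (R(h, a) = ((-76 + a)/(203 + h))*a + 185 = a*(-76 + a)/(203 + h) + 185 = 185 + a*(-76 + a)/(203 + h))
C(-223) - R(80, 144) = -43 - (37555 + 144² - 76*144 + 185*80)/(203 + 80) = -43 - (37555 + 20736 - 10944 + 14800)/283 = -43 - 62147/283 = -74316/283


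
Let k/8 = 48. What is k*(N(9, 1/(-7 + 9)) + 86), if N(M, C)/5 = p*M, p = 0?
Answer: 33024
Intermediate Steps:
k = 384 (k = 8*48 = 384)
N(M, C) = 0 (N(M, C) = 5*(0*M) = 5*0 = 0)
k*(N(9, 1/(-7 + 9)) + 86) = 384*(0 + 86) = 384*86 = 33024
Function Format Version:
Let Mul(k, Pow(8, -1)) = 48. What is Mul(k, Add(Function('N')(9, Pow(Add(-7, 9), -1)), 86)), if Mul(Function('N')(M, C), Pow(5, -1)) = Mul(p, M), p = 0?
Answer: 33024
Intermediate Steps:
k = 384 (k = Mul(8, 48) = 384)
Function('N')(M, C) = 0 (Function('N')(M, C) = Mul(5, Mul(0, M)) = Mul(5, 0) = 0)
Mul(k, Add(Function('N')(9, Pow(Add(-7, 9), -1)), 86)) = Mul(384, Add(0, 86)) = Mul(384, 86) = 33024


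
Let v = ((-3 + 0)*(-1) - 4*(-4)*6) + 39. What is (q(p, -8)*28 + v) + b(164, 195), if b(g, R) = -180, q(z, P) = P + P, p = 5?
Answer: -490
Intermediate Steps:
v = 138 (v = (-3*(-1) + 16*6) + 39 = (3 + 96) + 39 = 99 + 39 = 138)
q(z, P) = 2*P
(q(p, -8)*28 + v) + b(164, 195) = ((2*(-8))*28 + 138) - 180 = (-16*28 + 138) - 180 = (-448 + 138) - 180 = -310 - 180 = -490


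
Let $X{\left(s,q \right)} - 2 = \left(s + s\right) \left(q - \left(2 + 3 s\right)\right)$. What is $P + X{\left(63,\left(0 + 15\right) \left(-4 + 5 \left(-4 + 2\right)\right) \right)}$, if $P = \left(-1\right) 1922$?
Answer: $-52446$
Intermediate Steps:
$P = -1922$
$X{\left(s,q \right)} = 2 + 2 s \left(-2 + q - 3 s\right)$ ($X{\left(s,q \right)} = 2 + \left(s + s\right) \left(q - \left(2 + 3 s\right)\right) = 2 + 2 s \left(-2 + q - 3 s\right)$)
$P + X{\left(63,\left(0 + 15\right) \left(-4 + 5 \left(-4 + 2\right)\right) \right)} = -1922 + \left(2 - 6 \cdot 63^{2} - 252 + 2 \left(0 + 15\right) \left(-4 + 5 \left(-4 + 2\right)\right) 63\right) = -1922 + \left(2 - 23814 - 252 + 2 \cdot 15 \left(-4 + 5 \left(-2\right)\right) 63\right) = -1922 + \left(2 - 23814 - 252 + 2 \cdot 15 \left(-4 - 10\right) 63\right) = -1922 + \left(2 - 23814 - 252 + 2 \cdot 15 \left(-14\right) 63\right) = -1922 + \left(2 - 23814 - 252 + 2 \left(-210\right) 63\right) = -1922 - 50524 = -52446$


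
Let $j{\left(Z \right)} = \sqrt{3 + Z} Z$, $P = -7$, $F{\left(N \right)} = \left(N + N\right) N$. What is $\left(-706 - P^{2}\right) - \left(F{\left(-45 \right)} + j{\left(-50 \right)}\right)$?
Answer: $-4805 + 50 i \sqrt{47} \approx -4805.0 + 342.78 i$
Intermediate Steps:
$F{\left(N \right)} = 2 N^{2}$ ($F{\left(N \right)} = 2 N N = 2 N^{2}$)
$j{\left(Z \right)} = Z \sqrt{3 + Z}$
$\left(-706 - P^{2}\right) - \left(F{\left(-45 \right)} + j{\left(-50 \right)}\right) = \left(-706 - \left(-7\right)^{2}\right) - \left(2 \left(-45\right)^{2} - 50 \sqrt{3 - 50}\right) = \left(-706 - 49\right) - \left(2 \cdot 2025 - 50 \sqrt{-47}\right) = \left(-706 - 49\right) - \left(4050 - 50 i \sqrt{47}\right) = -755 - \left(4050 - 50 i \sqrt{47}\right) = -4805 + 50 i \sqrt{47}$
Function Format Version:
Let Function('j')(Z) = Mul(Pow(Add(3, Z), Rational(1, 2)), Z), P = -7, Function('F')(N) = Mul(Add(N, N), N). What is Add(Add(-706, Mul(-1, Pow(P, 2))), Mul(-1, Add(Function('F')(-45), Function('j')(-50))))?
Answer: Add(-4805, Mul(50, I, Pow(47, Rational(1, 2)))) ≈ Add(-4805.0, Mul(342.78, I))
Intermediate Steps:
Function('F')(N) = Mul(2, Pow(N, 2)) (Function('F')(N) = Mul(Mul(2, N), N) = Mul(2, Pow(N, 2)))
Function('j')(Z) = Mul(Z, Pow(Add(3, Z), Rational(1, 2)))
Add(Add(-706, Mul(-1, Pow(P, 2))), Mul(-1, Add(Function('F')(-45), Function('j')(-50)))) = Add(Add(-706, Mul(-1, Pow(-7, 2))), Mul(-1, Add(Mul(2, Pow(-45, 2)), Mul(-50, Pow(Add(3, -50), Rational(1, 2)))))) = Add(Add(-706, Mul(-1, 49)), Mul(-1, Add(Mul(2, 2025), Mul(-50, Pow(-47, Rational(1, 2)))))) = Add(Add(-706, -49), Mul(-1, Add(4050, Mul(-50, Mul(I, Pow(47, Rational(1, 2))))))) = Add(-755, Mul(-1, Add(4050, Mul(-50, I, Pow(47, Rational(1, 2)))))) = Add(-755, Add(-4050, Mul(50, I, Pow(47, Rational(1, 2))))) = Add(-4805, Mul(50, I, Pow(47, Rational(1, 2))))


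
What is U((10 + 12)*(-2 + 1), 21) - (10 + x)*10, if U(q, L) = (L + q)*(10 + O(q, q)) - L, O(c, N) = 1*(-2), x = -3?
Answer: -99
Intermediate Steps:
O(c, N) = -2
U(q, L) = 7*L + 8*q (U(q, L) = (L + q)*(10 - 2) - L = (L + q)*8 - L = (8*L + 8*q) - L = 7*L + 8*q)
U((10 + 12)*(-2 + 1), 21) - (10 + x)*10 = (7*21 + 8*((10 + 12)*(-2 + 1))) - (10 - 3)*10 = (147 + 8*(22*(-1))) - 7*10 = (147 + 8*(-22)) - 1*70 = (147 - 176) - 70 = -29 - 70 = -99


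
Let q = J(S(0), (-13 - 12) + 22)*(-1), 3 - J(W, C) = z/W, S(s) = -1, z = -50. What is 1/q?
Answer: 1/47 ≈ 0.021277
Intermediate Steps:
J(W, C) = 3 + 50/W (J(W, C) = 3 - (-50)/W = 3 + 50/W)
q = 47 (q = (3 + 50/(-1))*(-1) = (3 + 50*(-1))*(-1) = (3 - 50)*(-1) = -47*(-1) = 47)
1/q = 1/47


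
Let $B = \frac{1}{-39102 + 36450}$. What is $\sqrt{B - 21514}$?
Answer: $\frac{i \sqrt{37827550527}}{1326} \approx 146.68 i$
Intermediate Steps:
$B = - \frac{1}{2652}$ ($B = \frac{1}{-2652} = - \frac{1}{2652} \approx -0.00037707$)
$\sqrt{B - 21514} = \sqrt{- \frac{1}{2652} - 21514} = \sqrt{- \frac{57055129}{2652}} = \frac{i \sqrt{37827550527}}{1326}$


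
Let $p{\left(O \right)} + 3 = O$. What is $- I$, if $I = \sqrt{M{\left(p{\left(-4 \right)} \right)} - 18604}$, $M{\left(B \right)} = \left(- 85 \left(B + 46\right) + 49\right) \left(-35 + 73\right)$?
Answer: $- 2 i \sqrt{35678} \approx - 377.77 i$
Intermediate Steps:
$p{\left(O \right)} = -3 + O$
$M{\left(B \right)} = -146718 - 3230 B$ ($M{\left(B \right)} = \left(- 85 \left(46 + B\right) + 49\right) 38 = \left(\left(-3910 - 85 B\right) + 49\right) 38 = \left(-3861 - 85 B\right) 38 = -146718 - 3230 B$)
$I = 2 i \sqrt{35678}$ ($I = \sqrt{\left(-146718 - 3230 \left(-3 - 4\right)\right) - 18604} = \sqrt{\left(-146718 - -22610\right) - 18604} = \sqrt{\left(-146718 + 22610\right) - 18604} = \sqrt{-124108 - 18604} = \sqrt{-142712} = 2 i \sqrt{35678} \approx 377.77 i$)
$- I = - 2 i \sqrt{35678}$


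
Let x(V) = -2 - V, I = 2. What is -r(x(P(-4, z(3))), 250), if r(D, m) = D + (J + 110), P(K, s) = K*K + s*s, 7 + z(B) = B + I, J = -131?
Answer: 43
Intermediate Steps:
z(B) = -5 + B (z(B) = -7 + (B + 2) = -7 + (2 + B) = -5 + B)
P(K, s) = K² + s²
r(D, m) = -21 + D (r(D, m) = D + (-131 + 110) = D - 21 = -21 + D)
-r(x(P(-4, z(3))), 250) = -(-21 + (-2 - ((-4)² + (-5 + 3)²))) = -(-21 + (-2 - (16 + (-2)²))) = -(-21 + (-2 - (16 + 4))) = -(-21 + (-2 - 1*20)) = -(-21 + (-2 - 20)) = -(-21 - 22) = -1*(-43) = 43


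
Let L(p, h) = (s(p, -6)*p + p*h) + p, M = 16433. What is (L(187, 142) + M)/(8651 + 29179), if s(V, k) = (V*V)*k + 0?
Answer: -19596022/18915 ≈ -1036.0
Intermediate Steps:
s(V, k) = k*V² (s(V, k) = V²*k + 0 = k*V² + 0 = k*V²)
L(p, h) = p - 6*p³ + h*p (L(p, h) = ((-6*p²)*p + p*h) + p = (-6*p³ + h*p) + p = p - 6*p³ + h*p)
(L(187, 142) + M)/(8651 + 29179) = (187*(1 + 142 - 6*187²) + 16433)/(8651 + 29179) = (187*(1 + 142 - 6*34969) + 16433)/37830 = (187*(1 + 142 - 209814) + 16433)*(1/37830) = (187*(-209671) + 16433)*(1/37830) = (-39208477 + 16433)*(1/37830) = -39192044*1/37830 = -19596022/18915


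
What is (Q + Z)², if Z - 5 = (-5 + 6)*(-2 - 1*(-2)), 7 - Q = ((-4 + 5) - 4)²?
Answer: 9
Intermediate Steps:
Q = -2 (Q = 7 - ((-4 + 5) - 4)² = 7 - (1 - 4)² = 7 - 1*(-3)² = 7 - 1*9 = 7 - 9 = -2)
Z = 5 (Z = 5 + (-5 + 6)*(-2 - 1*(-2)) = 5 + 1*(-2 + 2) = 5 + 1*0 = 5 + 0 = 5)
(Q + Z)² = (-2 + 5)² = 3² = 9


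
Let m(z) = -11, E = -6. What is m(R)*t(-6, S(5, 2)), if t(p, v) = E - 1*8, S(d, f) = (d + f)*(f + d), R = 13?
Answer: 154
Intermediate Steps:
S(d, f) = (d + f)² (S(d, f) = (d + f)*(d + f) = (d + f)²)
t(p, v) = -14 (t(p, v) = -6 - 1*8 = -6 - 8 = -14)
m(R)*t(-6, S(5, 2)) = -11*(-14) = 154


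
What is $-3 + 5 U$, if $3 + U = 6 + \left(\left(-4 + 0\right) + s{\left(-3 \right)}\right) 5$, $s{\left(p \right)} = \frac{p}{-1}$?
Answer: $-13$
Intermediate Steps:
$s{\left(p \right)} = - p$ ($s{\left(p \right)} = p \left(-1\right) = - p$)
$U = -2$ ($U = -3 + \left(6 + \left(\left(-4 + 0\right) - -3\right) 5\right) = -3 + \left(6 + \left(-4 + 3\right) 5\right) = -3 + \left(6 - 5\right) = -3 + 1 = -2$)
$-3 + 5 U = -3 + 5 \left(-2\right) = -3 - 10 = -13$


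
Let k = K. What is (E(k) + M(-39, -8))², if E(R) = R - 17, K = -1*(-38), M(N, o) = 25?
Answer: 2116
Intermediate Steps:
K = 38
k = 38
E(R) = -17 + R
(E(k) + M(-39, -8))² = ((-17 + 38) + 25)² = (21 + 25)² = 46² = 2116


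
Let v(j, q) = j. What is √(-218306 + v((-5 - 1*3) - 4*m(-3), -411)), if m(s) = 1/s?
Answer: I*√1964814/3 ≈ 467.24*I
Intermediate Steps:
√(-218306 + v((-5 - 1*3) - 4*m(-3), -411)) = √(-218306 + ((-5 - 1*3) - 4/(-3))) = √(-218306 + ((-5 - 3) - 4*(-⅓))) = √(-218306 + (-8 + 4/3)) = √(-218306 - 20/3) = √(-654938/3) = I*√1964814/3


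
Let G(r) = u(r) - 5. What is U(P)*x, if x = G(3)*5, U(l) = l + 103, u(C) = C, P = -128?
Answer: 250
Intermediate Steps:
U(l) = 103 + l
G(r) = -5 + r (G(r) = r - 5 = -5 + r)
x = -10 (x = (-5 + 3)*5 = -2*5 = -10)
U(P)*x = (103 - 128)*(-10) = -25*(-10) = 250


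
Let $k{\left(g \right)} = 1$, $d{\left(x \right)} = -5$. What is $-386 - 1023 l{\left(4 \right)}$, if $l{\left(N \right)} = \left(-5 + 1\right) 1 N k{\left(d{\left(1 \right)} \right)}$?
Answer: $15982$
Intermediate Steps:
$l{\left(N \right)} = - 4 N$ ($l{\left(N \right)} = \left(-5 + 1\right) 1 N 1 = \left(-4\right) 1 N 1 = - 4 N 1 = - 4 N$)
$-386 - 1023 l{\left(4 \right)} = -386 - 1023 \left(\left(-4\right) 4\right) = -386 - -16368 = -386 + 16368 = 15982$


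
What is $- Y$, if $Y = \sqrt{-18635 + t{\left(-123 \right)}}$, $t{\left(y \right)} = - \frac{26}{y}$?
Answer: $- \frac{i \sqrt{281925717}}{123} \approx - 136.51 i$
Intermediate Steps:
$Y = \frac{i \sqrt{281925717}}{123}$ ($Y = \sqrt{-18635 - \frac{26}{-123}} = \sqrt{-18635 - - \frac{26}{123}} = \sqrt{-18635 + \frac{26}{123}} = \sqrt{- \frac{2292079}{123}} = \frac{i \sqrt{281925717}}{123} \approx 136.51 i$)
$- Y = - \frac{i \sqrt{281925717}}{123}$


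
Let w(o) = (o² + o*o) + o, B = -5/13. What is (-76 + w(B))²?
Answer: 165353881/28561 ≈ 5789.5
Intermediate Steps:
B = -5/13 (B = -5*1/13 = -5/13 ≈ -0.38462)
w(o) = o + 2*o² (w(o) = (o² + o²) + o = 2*o² + o = o + 2*o²)
(-76 + w(B))² = (-76 - 5*(1 + 2*(-5/13))/13)² = (-76 - 5*(1 - 10/13)/13)² = (-76 - 5/13*3/13)² = (-76 - 15/169)² = (-12859/169)² = 165353881/28561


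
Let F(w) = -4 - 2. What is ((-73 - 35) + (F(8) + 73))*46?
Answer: -1886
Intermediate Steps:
F(w) = -6
((-73 - 35) + (F(8) + 73))*46 = ((-73 - 35) + (-6 + 73))*46 = (-108 + 67)*46 = -41*46 = -1886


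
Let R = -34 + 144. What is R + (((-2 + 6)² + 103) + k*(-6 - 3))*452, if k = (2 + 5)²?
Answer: -145434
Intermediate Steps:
R = 110
k = 49 (k = 7² = 49)
R + (((-2 + 6)² + 103) + k*(-6 - 3))*452 = 110 + (((-2 + 6)² + 103) + 49*(-6 - 3))*452 = 110 + ((4² + 103) + 49*(-9))*452 = 110 + ((16 + 103) - 441)*452 = 110 + (119 - 441)*452 = 110 - 322*452 = 110 - 145544 = -145434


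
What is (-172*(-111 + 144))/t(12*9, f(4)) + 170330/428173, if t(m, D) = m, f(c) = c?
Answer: -200992859/3853557 ≈ -52.158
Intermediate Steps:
(-172*(-111 + 144))/t(12*9, f(4)) + 170330/428173 = (-172*(-111 + 144))/((12*9)) + 170330/428173 = -172*33/108 + 170330*(1/428173) = -5676*1/108 + 170330/428173 = -473/9 + 170330/428173 = -200992859/3853557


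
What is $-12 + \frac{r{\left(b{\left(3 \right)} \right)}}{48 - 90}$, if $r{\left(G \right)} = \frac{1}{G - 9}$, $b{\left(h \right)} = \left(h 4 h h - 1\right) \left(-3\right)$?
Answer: $- \frac{166319}{13860} \approx -12.0$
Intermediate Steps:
$b{\left(h \right)} = 3 - 12 h^{3}$ ($b{\left(h \right)} = \left(4 h h h - 1\right) \left(-3\right) = \left(4 h^{2} h - 1\right) \left(-3\right) = \left(4 h^{3} - 1\right) \left(-3\right) = \left(-1 + 4 h^{3}\right) \left(-3\right) = 3 - 12 h^{3}$)
$r{\left(G \right)} = \frac{1}{-9 + G}$
$-12 + \frac{r{\left(b{\left(3 \right)} \right)}}{48 - 90} = -12 + \frac{1}{\left(-9 + \left(3 - 12 \cdot 3^{3}\right)\right) \left(48 - 90\right)} = -12 + \frac{1}{\left(-9 + \left(3 - 324\right)\right) \left(-42\right)} = -12 + \frac{1}{-9 + \left(3 - 324\right)} \left(- \frac{1}{42}\right) = -12 + \frac{1}{-9 - 321} \left(- \frac{1}{42}\right) = -12 + \frac{1}{-330} \left(- \frac{1}{42}\right) = -12 - - \frac{1}{13860} = -12 + \frac{1}{13860} = - \frac{166319}{13860}$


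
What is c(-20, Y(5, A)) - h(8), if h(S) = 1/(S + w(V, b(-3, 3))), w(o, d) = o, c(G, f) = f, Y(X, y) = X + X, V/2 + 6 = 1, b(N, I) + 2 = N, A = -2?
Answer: 21/2 ≈ 10.500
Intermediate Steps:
b(N, I) = -2 + N
V = -10 (V = -12 + 2*1 = -12 + 2 = -10)
Y(X, y) = 2*X
h(S) = 1/(-10 + S) (h(S) = 1/(S - 10) = 1/(-10 + S))
c(-20, Y(5, A)) - h(8) = 2*5 - 1/(-10 + 8) = 10 - 1/(-2) = 10 - 1*(-½) = 10 + ½ = 21/2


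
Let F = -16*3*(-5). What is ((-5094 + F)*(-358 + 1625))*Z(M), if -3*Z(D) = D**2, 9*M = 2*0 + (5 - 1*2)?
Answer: 2050006/9 ≈ 2.2778e+5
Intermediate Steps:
F = 240 (F = -48*(-5) = 240)
M = 1/3 (M = (2*0 + (5 - 1*2))/9 = (0 + (5 - 2))/9 = (0 + 3)/9 = (1/9)*3 = 1/3 ≈ 0.33333)
Z(D) = -D**2/3
((-5094 + F)*(-358 + 1625))*Z(M) = ((-5094 + 240)*(-358 + 1625))*(-(1/3)**2/3) = (-4854*1267)*(-1/3*1/9) = -6150018*(-1/27) = 2050006/9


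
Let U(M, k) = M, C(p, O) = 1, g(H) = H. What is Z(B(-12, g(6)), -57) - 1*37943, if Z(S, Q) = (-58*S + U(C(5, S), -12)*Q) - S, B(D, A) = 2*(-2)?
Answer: -37764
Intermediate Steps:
B(D, A) = -4
Z(S, Q) = Q - 59*S (Z(S, Q) = (-58*S + 1*Q) - S = (-58*S + Q) - S = (Q - 58*S) - S = Q - 59*S)
Z(B(-12, g(6)), -57) - 1*37943 = (-57 - 59*(-4)) - 1*37943 = (-57 + 236) - 37943 = 179 - 37943 = -37764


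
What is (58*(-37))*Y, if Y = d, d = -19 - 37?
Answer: 120176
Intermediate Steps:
d = -56
Y = -56
(58*(-37))*Y = (58*(-37))*(-56) = -2146*(-56) = 120176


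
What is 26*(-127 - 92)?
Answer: -5694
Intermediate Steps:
26*(-127 - 92) = 26*(-219) = -5694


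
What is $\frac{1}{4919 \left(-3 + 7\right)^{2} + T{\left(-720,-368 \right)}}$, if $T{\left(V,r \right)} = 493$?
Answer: $\frac{1}{79197} \approx 1.2627 \cdot 10^{-5}$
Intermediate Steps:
$\frac{1}{4919 \left(-3 + 7\right)^{2} + T{\left(-720,-368 \right)}} = \frac{1}{4919 \left(-3 + 7\right)^{2} + 493} = \frac{1}{4919 \cdot 4^{2} + 493} = \frac{1}{4919 \cdot 16 + 493} = \frac{1}{78704 + 493} = \frac{1}{79197}$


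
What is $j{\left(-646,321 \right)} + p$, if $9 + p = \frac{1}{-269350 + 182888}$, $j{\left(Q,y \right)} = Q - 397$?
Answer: $- \frac{90958025}{86462} \approx -1052.0$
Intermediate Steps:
$j{\left(Q,y \right)} = -397 + Q$
$p = - \frac{778159}{86462}$ ($p = -9 + \frac{1}{-269350 + 182888} = -9 + \frac{1}{-86462} = -9 - \frac{1}{86462} = - \frac{778159}{86462} \approx -9.0$)
$j{\left(-646,321 \right)} + p = \left(-397 - 646\right) - \frac{778159}{86462} = -1043 - \frac{778159}{86462} = - \frac{90958025}{86462}$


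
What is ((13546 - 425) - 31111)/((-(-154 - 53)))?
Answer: -17990/207 ≈ -86.908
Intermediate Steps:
((13546 - 425) - 31111)/((-(-154 - 53))) = (13121 - 31111)/((-1*(-207))) = -17990/207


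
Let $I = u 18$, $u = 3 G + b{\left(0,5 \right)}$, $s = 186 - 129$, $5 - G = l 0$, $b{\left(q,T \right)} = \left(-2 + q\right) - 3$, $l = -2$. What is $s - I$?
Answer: $-123$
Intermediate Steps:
$b{\left(q,T \right)} = -5 + q$
$G = 5$ ($G = 5 - \left(-2\right) 0 = 5 - 0 = 5 + 0 = 5$)
$s = 57$ ($s = 186 - 129 = 57$)
$u = 10$ ($u = 3 \cdot 5 + \left(-5 + 0\right) = 15 - 5 = 10$)
$I = 180$ ($I = 10 \cdot 18 = 180$)
$s - I = 57 - 180 = -123$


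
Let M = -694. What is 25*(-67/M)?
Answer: 1675/694 ≈ 2.4135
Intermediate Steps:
25*(-67/M) = 25*(-67/(-694)) = 25*(-67*(-1/694)) = 25*(67/694) = 1675/694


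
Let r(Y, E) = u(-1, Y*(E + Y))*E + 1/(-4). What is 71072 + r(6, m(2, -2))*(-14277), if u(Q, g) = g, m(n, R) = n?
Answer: -5183803/4 ≈ -1.2960e+6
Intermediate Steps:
r(Y, E) = -1/4 + E*Y*(E + Y) (r(Y, E) = (Y*(E + Y))*E + 1/(-4) = E*Y*(E + Y) - 1/4 = -1/4 + E*Y*(E + Y))
71072 + r(6, m(2, -2))*(-14277) = 71072 + (-1/4 + 2*6*(2 + 6))*(-14277) = 71072 + (-1/4 + 2*6*8)*(-14277) = 71072 + (-1/4 + 96)*(-14277) = 71072 + (383/4)*(-14277) = 71072 - 5468091/4 = -5183803/4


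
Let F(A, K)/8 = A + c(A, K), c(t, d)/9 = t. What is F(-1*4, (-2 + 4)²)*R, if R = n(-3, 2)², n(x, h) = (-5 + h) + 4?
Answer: -320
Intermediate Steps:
c(t, d) = 9*t
n(x, h) = -1 + h
R = 1 (R = (-1 + 2)² = 1² = 1)
F(A, K) = 80*A (F(A, K) = 8*(A + 9*A) = 8*(10*A) = 80*A)
F(-1*4, (-2 + 4)²)*R = (80*(-1*4))*1 = (80*(-4))*1 = -320*1 = -320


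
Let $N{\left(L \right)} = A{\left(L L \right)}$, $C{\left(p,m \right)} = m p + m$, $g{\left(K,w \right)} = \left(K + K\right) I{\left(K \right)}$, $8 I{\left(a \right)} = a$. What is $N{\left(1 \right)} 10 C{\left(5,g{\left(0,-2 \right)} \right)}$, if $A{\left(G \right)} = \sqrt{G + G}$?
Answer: $0$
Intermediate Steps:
$I{\left(a \right)} = \frac{a}{8}$
$g{\left(K,w \right)} = \frac{K^{2}}{4}$ ($g{\left(K,w \right)} = \left(K + K\right) \frac{K}{8} = 2 K \frac{K}{8} = \frac{K^{2}}{4}$)
$A{\left(G \right)} = \sqrt{2} \sqrt{G}$ ($A{\left(G \right)} = \sqrt{2 G} = \sqrt{2} \sqrt{G}$)
$C{\left(p,m \right)} = m + m p$
$N{\left(L \right)} = \sqrt{2} \sqrt{L^{2}}$ ($N{\left(L \right)} = \sqrt{2} \sqrt{L L} = \sqrt{2} \sqrt{L^{2}}$)
$N{\left(1 \right)} 10 C{\left(5,g{\left(0,-2 \right)} \right)} = \sqrt{2} \sqrt{1^{2}} \cdot 10 \frac{0^{2}}{4} \left(1 + 5\right) = \sqrt{2} \sqrt{1} \cdot 10 \cdot \frac{1}{4} \cdot 0 \cdot 6 = \sqrt{2} \cdot 1 \cdot 10 \cdot 0 \cdot 6 = \sqrt{2} \cdot 10 \cdot 0 = 10 \sqrt{2} \cdot 0 = 0$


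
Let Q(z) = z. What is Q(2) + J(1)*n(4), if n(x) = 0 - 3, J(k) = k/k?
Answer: -1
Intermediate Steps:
J(k) = 1
n(x) = -3
Q(2) + J(1)*n(4) = 2 + 1*(-3) = 2 - 3 = -1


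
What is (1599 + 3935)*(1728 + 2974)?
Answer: 26020868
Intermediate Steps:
(1599 + 3935)*(1728 + 2974) = 5534*4702 = 26020868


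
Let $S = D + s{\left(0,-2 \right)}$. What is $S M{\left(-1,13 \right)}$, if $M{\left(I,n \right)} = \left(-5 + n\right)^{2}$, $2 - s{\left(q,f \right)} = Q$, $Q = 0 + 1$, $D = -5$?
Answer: $-256$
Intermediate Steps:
$Q = 1$
$s{\left(q,f \right)} = 1$ ($s{\left(q,f \right)} = 2 - 1 = 1$)
$S = -4$ ($S = -5 + 1 = -4$)
$S M{\left(-1,13 \right)} = - 4 \left(-5 + 13\right)^{2} = - 4 \cdot 8^{2} = \left(-4\right) 64 = -256$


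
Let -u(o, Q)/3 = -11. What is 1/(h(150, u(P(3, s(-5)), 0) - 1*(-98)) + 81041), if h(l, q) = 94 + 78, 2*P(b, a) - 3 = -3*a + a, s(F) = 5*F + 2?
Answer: 1/81213 ≈ 1.2313e-5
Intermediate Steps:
s(F) = 2 + 5*F
P(b, a) = 3/2 - a (P(b, a) = 3/2 + (-3*a + a)/2 = 3/2 + (-2*a)/2 = 3/2 - a)
u(o, Q) = 33 (u(o, Q) = -3*(-11) = 33)
h(l, q) = 172
1/(h(150, u(P(3, s(-5)), 0) - 1*(-98)) + 81041) = 1/(172 + 81041) = 1/81213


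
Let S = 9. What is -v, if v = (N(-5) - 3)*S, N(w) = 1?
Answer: 18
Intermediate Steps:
v = -18 (v = (1 - 3)*9 = -2*9 = -18)
-v = -1*(-18) = 18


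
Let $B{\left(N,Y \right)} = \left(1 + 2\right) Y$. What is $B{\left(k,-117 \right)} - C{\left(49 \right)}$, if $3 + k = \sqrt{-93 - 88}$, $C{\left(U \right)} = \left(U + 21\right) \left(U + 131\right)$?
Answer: $-12951$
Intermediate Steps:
$C{\left(U \right)} = \left(21 + U\right) \left(131 + U\right)$
$k = -3 + i \sqrt{181}$ ($k = -3 + \sqrt{-93 - 88} = -3 + \sqrt{-181} = -3 + i \sqrt{181} \approx -3.0 + 13.454 i$)
$B{\left(N,Y \right)} = 3 Y$
$B{\left(k,-117 \right)} - C{\left(49 \right)} = 3 \left(-117\right) - \left(2751 + 49^{2} + 152 \cdot 49\right) = -351 - \left(2751 + 2401 + 7448\right) = -351 - 12600 = -12951$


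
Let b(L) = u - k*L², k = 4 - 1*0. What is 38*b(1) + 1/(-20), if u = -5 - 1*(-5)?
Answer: -3041/20 ≈ -152.05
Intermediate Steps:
u = 0 (u = -5 + 5 = 0)
k = 4 (k = 4 + 0 = 4)
b(L) = -4*L² (b(L) = 0 - 4*L² = -4*L²)
38*b(1) + 1/(-20) = 38*(-4*1²) + 1/(-20) = 38*(-4*1) - 1/20 = 38*(-4) - 1/20 = -152 - 1/20 = -3041/20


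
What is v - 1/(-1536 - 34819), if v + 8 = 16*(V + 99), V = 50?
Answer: 86379481/36355 ≈ 2376.0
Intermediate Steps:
v = 2376 (v = -8 + 16*(50 + 99) = -8 + 16*149 = -8 + 2384 = 2376)
v - 1/(-1536 - 34819) = 2376 - 1/(-1536 - 34819) = 2376 - 1/(-36355) = 2376 - 1*(-1/36355) = 2376 + 1/36355 = 86379481/36355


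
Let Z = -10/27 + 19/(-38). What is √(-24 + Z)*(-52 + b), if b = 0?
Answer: -26*I*√8058/9 ≈ -259.33*I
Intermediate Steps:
Z = -47/54 (Z = -10*1/27 + 19*(-1/38) = -10/27 - ½ = -47/54 ≈ -0.87037)
√(-24 + Z)*(-52 + b) = √(-24 - 47/54)*(-52 + 0) = √(-1343/54)*(-52) = (I*√8058/18)*(-52) = -26*I*√8058/9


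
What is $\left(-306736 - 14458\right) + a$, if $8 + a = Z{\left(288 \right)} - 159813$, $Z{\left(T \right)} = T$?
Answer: $-480727$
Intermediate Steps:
$a = -159533$ ($a = -8 + \left(288 - 159813\right) = -8 - 159525 = -159533$)
$\left(-306736 - 14458\right) + a = \left(-306736 - 14458\right) - 159533 = -321194 - 159533 = -480727$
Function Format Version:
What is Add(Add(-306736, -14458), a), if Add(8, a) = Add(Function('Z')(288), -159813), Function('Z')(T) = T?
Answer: -480727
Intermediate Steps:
a = -159533 (a = Add(-8, Add(288, -159813)) = Add(-8, -159525) = -159533)
Add(Add(-306736, -14458), a) = Add(Add(-306736, -14458), -159533) = Add(-321194, -159533) = -480727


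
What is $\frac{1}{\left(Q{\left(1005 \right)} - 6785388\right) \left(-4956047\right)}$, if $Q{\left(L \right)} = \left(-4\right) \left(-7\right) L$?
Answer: $\frac{1}{33489238678656} \approx 2.986 \cdot 10^{-14}$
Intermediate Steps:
$Q{\left(L \right)} = 28 L$
$\frac{1}{\left(Q{\left(1005 \right)} - 6785388\right) \left(-4956047\right)} = \frac{1}{\left(28 \cdot 1005 - 6785388\right) \left(-4956047\right)} = \frac{1}{28140 - 6785388} \left(- \frac{1}{4956047}\right) = \frac{1}{-6757248} \left(- \frac{1}{4956047}\right) = \left(- \frac{1}{6757248}\right) \left(- \frac{1}{4956047}\right) = \frac{1}{33489238678656}$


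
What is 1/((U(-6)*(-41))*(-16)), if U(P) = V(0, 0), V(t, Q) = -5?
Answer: -1/3280 ≈ -0.00030488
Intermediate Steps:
U(P) = -5
1/((U(-6)*(-41))*(-16)) = 1/(-5*(-41)*(-16)) = 1/(205*(-16)) = 1/(-3280) = -1/3280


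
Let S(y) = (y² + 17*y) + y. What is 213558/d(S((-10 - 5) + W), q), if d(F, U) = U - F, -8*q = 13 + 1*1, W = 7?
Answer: 854232/313 ≈ 2729.2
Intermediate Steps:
S(y) = y² + 18*y
q = -7/4 (q = -(13 + 1*1)/8 = -(13 + 1)/8 = -⅛*14 = -7/4 ≈ -1.7500)
213558/d(S((-10 - 5) + W), q) = 213558/(-7/4 - ((-10 - 5) + 7)*(18 + ((-10 - 5) + 7))) = 213558/(-7/4 - (-15 + 7)*(18 + (-15 + 7))) = 213558/(-7/4 - (-8)*(18 - 8)) = 213558/(-7/4 - (-8)*10) = 213558/(-7/4 - 1*(-80)) = 213558/(-7/4 + 80) = 213558/(313/4) = 213558*(4/313) = 854232/313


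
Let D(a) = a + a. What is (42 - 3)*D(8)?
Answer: 624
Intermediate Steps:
D(a) = 2*a
(42 - 3)*D(8) = (42 - 3)*(2*8) = 39*16 = 624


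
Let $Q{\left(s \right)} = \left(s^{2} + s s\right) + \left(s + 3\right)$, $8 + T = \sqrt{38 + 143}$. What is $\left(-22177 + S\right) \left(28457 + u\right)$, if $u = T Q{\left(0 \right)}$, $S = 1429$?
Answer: $-589927884 - 62244 \sqrt{181} \approx -5.9077 \cdot 10^{8}$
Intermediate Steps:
$T = -8 + \sqrt{181}$ ($T = -8 + \sqrt{38 + 143} = -8 + \sqrt{181} \approx 5.4536$)
$Q{\left(s \right)} = 3 + s + 2 s^{2}$ ($Q{\left(s \right)} = \left(s^{2} + s^{2}\right) + \left(3 + s\right) = 2 s^{2} + \left(3 + s\right) = 3 + s + 2 s^{2}$)
$u = -24 + 3 \sqrt{181}$ ($u = \left(-8 + \sqrt{181}\right) \left(3 + 0 + 2 \cdot 0^{2}\right) = \left(-8 + \sqrt{181}\right) \left(3 + 0 + 2 \cdot 0\right) = \left(-8 + \sqrt{181}\right) \left(3 + 0 + 0\right) = \left(-8 + \sqrt{181}\right) 3 = -24 + 3 \sqrt{181} \approx 16.361$)
$\left(-22177 + S\right) \left(28457 + u\right) = \left(-22177 + 1429\right) \left(28457 - \left(24 - 3 \sqrt{181}\right)\right) = - 20748 \left(28433 + 3 \sqrt{181}\right) = -589927884 - 62244 \sqrt{181}$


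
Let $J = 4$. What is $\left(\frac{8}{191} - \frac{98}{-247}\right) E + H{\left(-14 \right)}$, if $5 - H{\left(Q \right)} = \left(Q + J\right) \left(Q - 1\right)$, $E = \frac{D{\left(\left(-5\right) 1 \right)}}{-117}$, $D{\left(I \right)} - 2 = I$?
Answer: $- \frac{88921747}{613301} \approx -144.99$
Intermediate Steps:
$D{\left(I \right)} = 2 + I$
$E = \frac{1}{39}$ ($E = \frac{2 - 5}{-117} = \left(2 - 5\right) \left(- \frac{1}{117}\right) = \left(-3\right) \left(- \frac{1}{117}\right) = \frac{1}{39} \approx 0.025641$)
$H{\left(Q \right)} = 5 - \left(-1 + Q\right) \left(4 + Q\right)$ ($H{\left(Q \right)} = 5 - \left(Q + 4\right) \left(Q - 1\right) = 5 - \left(4 + Q\right) \left(-1 + Q\right) = 5 - \left(-1 + Q\right) \left(4 + Q\right)$)
$\left(\frac{8}{191} - \frac{98}{-247}\right) E + H{\left(-14 \right)} = \left(\frac{8}{191} - \frac{98}{-247}\right) \frac{1}{39} - 145 = \left(8 \cdot \frac{1}{191} - - \frac{98}{247}\right) \frac{1}{39} + \left(9 - 196 + 42\right) = \left(\frac{8}{191} + \frac{98}{247}\right) \frac{1}{39} + \left(9 - 196 + 42\right) = \frac{20694}{47177} \cdot \frac{1}{39} - 145 = \frac{6898}{613301} - 145 = - \frac{88921747}{613301}$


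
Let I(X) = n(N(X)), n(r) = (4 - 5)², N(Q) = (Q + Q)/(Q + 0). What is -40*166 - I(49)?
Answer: -6641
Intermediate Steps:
N(Q) = 2 (N(Q) = (2*Q)/Q = 2)
n(r) = 1 (n(r) = (-1)² = 1)
I(X) = 1
-40*166 - I(49) = -40*166 - 1*1 = -6640 - 1 = -6641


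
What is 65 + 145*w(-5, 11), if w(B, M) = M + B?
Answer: 935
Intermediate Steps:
w(B, M) = B + M
65 + 145*w(-5, 11) = 65 + 145*(-5 + 11) = 65 + 145*6 = 65 + 870 = 935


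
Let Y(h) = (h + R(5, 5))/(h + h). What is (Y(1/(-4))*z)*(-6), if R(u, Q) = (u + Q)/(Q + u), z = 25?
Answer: 225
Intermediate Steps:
R(u, Q) = 1 (R(u, Q) = (Q + u)/(Q + u) = 1)
Y(h) = (1 + h)/(2*h) (Y(h) = (h + 1)/(h + h) = (1 + h)/((2*h)) = (1 + h)*(1/(2*h)) = (1 + h)/(2*h))
(Y(1/(-4))*z)*(-6) = (((1 + 1/(-4))/(2*(1/(-4))))*25)*(-6) = (((1 - ¼)/(2*(-¼)))*25)*(-6) = (((½)*(-4)*(¾))*25)*(-6) = -3/2*25*(-6) = -75/2*(-6) = 225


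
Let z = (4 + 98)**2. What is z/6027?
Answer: 3468/2009 ≈ 1.7262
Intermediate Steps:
z = 10404 (z = 102**2 = 10404)
z/6027 = 10404/6027 = 10404*(1/6027) = 3468/2009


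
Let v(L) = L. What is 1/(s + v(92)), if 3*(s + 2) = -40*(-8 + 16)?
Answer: -3/50 ≈ -0.060000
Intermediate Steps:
s = -326/3 (s = -2 + (-40*(-8 + 16))/3 = -2 + (-40*8)/3 = -2 + (⅓)*(-320) = -2 - 320/3 = -326/3 ≈ -108.67)
1/(s + v(92)) = 1/(-326/3 + 92) = 1/(-50/3) = -3/50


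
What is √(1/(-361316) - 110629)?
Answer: 29*I*√4293261945285/180658 ≈ 332.61*I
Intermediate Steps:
√(1/(-361316) - 110629) = √(-1/361316 - 110629) = √(-39972027765/361316) = 29*I*√4293261945285/180658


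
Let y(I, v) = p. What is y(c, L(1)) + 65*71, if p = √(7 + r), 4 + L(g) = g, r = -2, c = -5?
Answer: 4615 + √5 ≈ 4617.2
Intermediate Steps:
L(g) = -4 + g
p = √5 (p = √(7 - 2) = √5 ≈ 2.2361)
y(I, v) = √5
y(c, L(1)) + 65*71 = √5 + 65*71 = √5 + 4615 = 4615 + √5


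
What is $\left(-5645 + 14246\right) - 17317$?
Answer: $-8716$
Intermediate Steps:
$\left(-5645 + 14246\right) - 17317 = 8601 - 17317 = -8716$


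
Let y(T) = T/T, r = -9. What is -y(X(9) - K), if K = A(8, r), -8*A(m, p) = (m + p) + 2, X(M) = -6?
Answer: -1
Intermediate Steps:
A(m, p) = -¼ - m/8 - p/8 (A(m, p) = -((m + p) + 2)/8 = -(2 + m + p)/8 = -¼ - m/8 - p/8)
K = -⅛ (K = -¼ - ⅛*8 - ⅛*(-9) = -¼ - 1 + 9/8 = -⅛ ≈ -0.12500)
y(T) = 1
-y(X(9) - K) = -1*1 = -1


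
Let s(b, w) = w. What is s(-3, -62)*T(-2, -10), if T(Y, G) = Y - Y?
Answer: 0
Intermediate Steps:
T(Y, G) = 0
s(-3, -62)*T(-2, -10) = -62*0 = 0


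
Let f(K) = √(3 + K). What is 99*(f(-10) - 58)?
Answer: -5742 + 99*I*√7 ≈ -5742.0 + 261.93*I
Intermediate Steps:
99*(f(-10) - 58) = 99*(√(3 - 10) - 58) = 99*(√(-7) - 58) = 99*(I*√7 - 58) = 99*(-58 + I*√7) = -5742 + 99*I*√7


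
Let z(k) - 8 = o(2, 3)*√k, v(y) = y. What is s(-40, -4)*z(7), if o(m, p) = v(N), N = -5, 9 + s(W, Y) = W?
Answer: -392 + 245*√7 ≈ 256.21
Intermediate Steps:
s(W, Y) = -9 + W
o(m, p) = -5
z(k) = 8 - 5*√k
s(-40, -4)*z(7) = (-9 - 40)*(8 - 5*√7) = -49*(8 - 5*√7) = -392 + 245*√7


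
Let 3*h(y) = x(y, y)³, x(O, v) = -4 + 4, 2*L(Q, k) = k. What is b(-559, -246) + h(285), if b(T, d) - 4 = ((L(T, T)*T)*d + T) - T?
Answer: -38435159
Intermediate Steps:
L(Q, k) = k/2
x(O, v) = 0
b(T, d) = 4 + d*T²/2 (b(T, d) = 4 + ((((T/2)*T)*d + T) - T) = 4 + (((T²/2)*d + T) - T) = 4 + ((d*T²/2 + T) - T) = 4 + ((T + d*T²/2) - T) = 4 + d*T²/2)
h(y) = 0 (h(y) = (⅓)*0³ = (⅓)*0 = 0)
b(-559, -246) + h(285) = (4 + (½)*(-246)*(-559)²) + 0 = (4 + (½)*(-246)*312481) + 0 = (4 - 38435163) + 0 = -38435159 + 0 = -38435159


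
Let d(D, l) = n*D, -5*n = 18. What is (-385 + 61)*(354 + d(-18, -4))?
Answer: -678456/5 ≈ -1.3569e+5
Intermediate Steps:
n = -18/5 (n = -⅕*18 = -18/5 ≈ -3.6000)
d(D, l) = -18*D/5
(-385 + 61)*(354 + d(-18, -4)) = (-385 + 61)*(354 - 18/5*(-18)) = -324*(354 + 324/5) = -324*2094/5 = -678456/5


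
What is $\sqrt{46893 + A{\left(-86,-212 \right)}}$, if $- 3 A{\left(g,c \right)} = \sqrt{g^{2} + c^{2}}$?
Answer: $\frac{\sqrt{422037 - 6 \sqrt{13085}}}{3} \approx 216.37$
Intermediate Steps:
$A{\left(g,c \right)} = - \frac{\sqrt{c^{2} + g^{2}}}{3}$ ($A{\left(g,c \right)} = - \frac{\sqrt{g^{2} + c^{2}}}{3} = - \frac{\sqrt{c^{2} + g^{2}}}{3}$)
$\sqrt{46893 + A{\left(-86,-212 \right)}} = \sqrt{46893 - \frac{\sqrt{\left(-212\right)^{2} + \left(-86\right)^{2}}}{3}} = \sqrt{46893 - \frac{\sqrt{44944 + 7396}}{3}} = \sqrt{46893 - \frac{\sqrt{52340}}{3}} = \sqrt{46893 - \frac{2 \sqrt{13085}}{3}}$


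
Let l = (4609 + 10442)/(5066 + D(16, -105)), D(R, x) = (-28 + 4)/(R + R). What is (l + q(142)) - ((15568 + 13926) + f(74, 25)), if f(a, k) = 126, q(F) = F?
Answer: -597193554/20261 ≈ -29475.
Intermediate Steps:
D(R, x) = -12/R (D(R, x) = -24*1/(2*R) = -12/R)
l = 60204/20261 (l = (4609 + 10442)/(5066 - 12/16) = 15051/(5066 - 12*1/16) = 15051/(5066 - 3/4) = 15051/(20261/4) = 15051*(4/20261) = 60204/20261 ≈ 2.9714)
(l + q(142)) - ((15568 + 13926) + f(74, 25)) = (60204/20261 + 142) - ((15568 + 13926) + 126) = 2937266/20261 - (29494 + 126) = 2937266/20261 - 1*29620 = 2937266/20261 - 29620 = -597193554/20261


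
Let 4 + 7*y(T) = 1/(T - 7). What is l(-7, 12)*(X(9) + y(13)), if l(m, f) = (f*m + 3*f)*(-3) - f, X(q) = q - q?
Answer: -506/7 ≈ -72.286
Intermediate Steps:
X(q) = 0
y(T) = -4/7 + 1/(7*(-7 + T)) (y(T) = -4/7 + 1/(7*(T - 7)) = -4/7 + 1/(7*(-7 + T)))
l(m, f) = -10*f - 3*f*m (l(m, f) = (3*f + f*m)*(-3) - f = (-9*f - 3*f*m) - f = -10*f - 3*f*m)
l(-7, 12)*(X(9) + y(13)) = (-1*12*(10 + 3*(-7)))*(0 + (29 - 4*13)/(7*(-7 + 13))) = (-1*12*(10 - 21))*(0 + (⅐)*(29 - 52)/6) = (-1*12*(-11))*(0 + (⅐)*(⅙)*(-23)) = 132*(0 - 23/42) = 132*(-23/42) = -506/7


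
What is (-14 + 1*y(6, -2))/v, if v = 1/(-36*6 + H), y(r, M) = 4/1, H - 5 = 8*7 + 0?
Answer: 1550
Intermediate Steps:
H = 61 (H = 5 + (8*7 + 0) = 5 + (56 + 0) = 5 + 56 = 61)
y(r, M) = 4 (y(r, M) = 4*1 = 4)
v = -1/155 (v = 1/(-36*6 + 61) = 1/(-216 + 61) = 1/(-155) = -1/155 ≈ -0.0064516)
(-14 + 1*y(6, -2))/v = (-14 + 1*4)/(-1/155) = (-14 + 4)*(-155) = -10*(-155) = 1550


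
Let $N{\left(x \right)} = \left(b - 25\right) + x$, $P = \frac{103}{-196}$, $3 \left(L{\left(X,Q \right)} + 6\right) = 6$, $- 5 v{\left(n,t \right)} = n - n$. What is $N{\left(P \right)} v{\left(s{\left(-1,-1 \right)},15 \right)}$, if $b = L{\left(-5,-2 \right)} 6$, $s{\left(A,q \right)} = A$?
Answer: $0$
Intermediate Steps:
$v{\left(n,t \right)} = 0$ ($v{\left(n,t \right)} = - \frac{n - n}{5} = \left(- \frac{1}{5}\right) 0 = 0$)
$L{\left(X,Q \right)} = -4$ ($L{\left(X,Q \right)} = -6 + \frac{1}{3} \cdot 6 = -6 + 2 = -4$)
$b = -24$ ($b = \left(-4\right) 6 = -24$)
$P = - \frac{103}{196}$ ($P = 103 \left(- \frac{1}{196}\right) = - \frac{103}{196} \approx -0.52551$)
$N{\left(x \right)} = -49 + x$ ($N{\left(x \right)} = \left(-24 - 25\right) + x = -49 + x$)
$N{\left(P \right)} v{\left(s{\left(-1,-1 \right)},15 \right)} = \left(-49 - \frac{103}{196}\right) 0 = \left(- \frac{9707}{196}\right) 0 = 0$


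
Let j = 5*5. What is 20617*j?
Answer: 515425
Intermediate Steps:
j = 25
20617*j = 20617*25 = 515425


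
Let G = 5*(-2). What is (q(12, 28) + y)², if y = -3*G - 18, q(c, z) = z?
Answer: 1600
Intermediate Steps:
G = -10
y = 12 (y = -3*(-10) - 18 = 30 - 18 = 12)
(q(12, 28) + y)² = (28 + 12)² = 40² = 1600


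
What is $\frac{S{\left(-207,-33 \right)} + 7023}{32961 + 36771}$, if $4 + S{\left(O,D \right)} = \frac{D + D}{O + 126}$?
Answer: $\frac{189535}{1882764} \approx 0.10067$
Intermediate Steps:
$S{\left(O,D \right)} = -4 + \frac{2 D}{126 + O}$ ($S{\left(O,D \right)} = -4 + \frac{D + D}{O + 126} = -4 + \frac{2 D}{126 + O}$)
$\frac{S{\left(-207,-33 \right)} + 7023}{32961 + 36771} = \frac{\frac{2 \left(-252 - 33 - -414\right)}{126 - 207} + 7023}{32961 + 36771} = \frac{\frac{2 \left(-252 - 33 + 414\right)}{-81} + 7023}{69732} = \left(2 \left(- \frac{1}{81}\right) 129 + 7023\right) \frac{1}{69732} = \left(- \frac{86}{27} + 7023\right) \frac{1}{69732} = \frac{189535}{27} \cdot \frac{1}{69732} = \frac{189535}{1882764}$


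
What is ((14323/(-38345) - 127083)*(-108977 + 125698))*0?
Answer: 0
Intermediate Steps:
((14323/(-38345) - 127083)*(-108977 + 125698))*0 = ((14323*(-1/38345) - 127083)*16721)*0 = ((-14323/38345 - 127083)*16721)*0 = -4873011958/38345*16721*0 = -81481632949718/38345*0 = 0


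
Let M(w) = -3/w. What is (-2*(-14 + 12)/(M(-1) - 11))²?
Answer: ¼ ≈ 0.25000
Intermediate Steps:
(-2*(-14 + 12)/(M(-1) - 11))² = (-2*(-14 + 12)/(-3/(-1) - 11))² = (-(-4)/(-3*(-1) - 11))² = (-(-4)/(3 - 11))² = (-(-4)/(-8))² = (-(-4)*(-1)/8)² = (-2*¼)² = (-½)² = ¼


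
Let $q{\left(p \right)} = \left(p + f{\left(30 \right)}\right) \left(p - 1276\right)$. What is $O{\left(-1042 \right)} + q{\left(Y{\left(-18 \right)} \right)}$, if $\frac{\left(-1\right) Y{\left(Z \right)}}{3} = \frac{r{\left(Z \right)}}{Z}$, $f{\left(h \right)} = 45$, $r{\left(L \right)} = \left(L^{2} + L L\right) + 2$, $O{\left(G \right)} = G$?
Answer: $- \frac{1620758}{9} \approx -1.8008 \cdot 10^{5}$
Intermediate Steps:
$r{\left(L \right)} = 2 + 2 L^{2}$ ($r{\left(L \right)} = \left(L^{2} + L^{2}\right) + 2 = 2 L^{2} + 2 = 2 + 2 L^{2}$)
$Y{\left(Z \right)} = - \frac{3 \left(2 + 2 Z^{2}\right)}{Z}$ ($Y{\left(Z \right)} = - 3 \frac{2 + 2 Z^{2}}{Z} = - \frac{3 \left(2 + 2 Z^{2}\right)}{Z}$)
$q{\left(p \right)} = \left(-1276 + p\right) \left(45 + p\right)$ ($q{\left(p \right)} = \left(p + 45\right) \left(p - 1276\right) = \left(45 + p\right) \left(-1276 + p\right) = \left(-1276 + p\right) \left(45 + p\right)$)
$O{\left(-1042 \right)} + q{\left(Y{\left(-18 \right)} \right)} = -1042 - \left(57420 - \left(\left(-6\right) \left(-18\right) - \frac{6}{-18}\right)^{2} + 1231 \left(\left(-6\right) \left(-18\right) - \frac{6}{-18}\right)\right) = -1042 - \left(57420 - \left(108 - - \frac{1}{3}\right)^{2} + 1231 \left(108 - - \frac{1}{3}\right)\right) = -1042 - \left(57420 - \left(108 + \frac{1}{3}\right)^{2} + 1231 \left(108 + \frac{1}{3}\right)\right) = -1042 - \left(\frac{572335}{3} - \frac{105625}{9}\right) = -1042 - \frac{1611380}{9} = - \frac{1620758}{9}$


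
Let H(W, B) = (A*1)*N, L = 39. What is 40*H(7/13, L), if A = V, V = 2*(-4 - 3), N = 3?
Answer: -1680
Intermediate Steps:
V = -14 (V = 2*(-7) = -14)
A = -14
H(W, B) = -42 (H(W, B) = -14*1*3 = -14*3 = -42)
40*H(7/13, L) = 40*(-42) = -1680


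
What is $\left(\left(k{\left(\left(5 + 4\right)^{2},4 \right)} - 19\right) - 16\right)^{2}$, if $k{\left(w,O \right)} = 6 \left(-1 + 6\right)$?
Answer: $25$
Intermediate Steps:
$k{\left(w,O \right)} = 30$ ($k{\left(w,O \right)} = 6 \cdot 5 = 30$)
$\left(\left(k{\left(\left(5 + 4\right)^{2},4 \right)} - 19\right) - 16\right)^{2} = \left(\left(30 - 19\right) - 16\right)^{2} = \left(11 - 16\right)^{2} = \left(-5\right)^{2} = 25$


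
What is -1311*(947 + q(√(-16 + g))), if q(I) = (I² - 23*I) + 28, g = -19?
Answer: -1232340 + 30153*I*√35 ≈ -1.2323e+6 + 1.7839e+5*I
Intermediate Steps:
q(I) = 28 + I² - 23*I
-1311*(947 + q(√(-16 + g))) = -1311*(947 + (28 + (√(-16 - 19))² - 23*√(-16 - 19))) = -1311*(947 + (28 + (√(-35))² - 23*I*√35)) = -1311*(947 + (28 + (I*√35)² - 23*I*√35)) = -1311*(947 + (28 - 35 - 23*I*√35)) = -1311*(947 + (-7 - 23*I*√35)) = -1311*(940 - 23*I*√35) = -1232340 + 30153*I*√35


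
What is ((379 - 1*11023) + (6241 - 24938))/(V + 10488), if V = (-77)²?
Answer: -29341/16417 ≈ -1.7872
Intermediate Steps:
V = 5929
((379 - 1*11023) + (6241 - 24938))/(V + 10488) = ((379 - 1*11023) + (6241 - 24938))/(5929 + 10488) = ((379 - 11023) - 18697)/16417 = (-10644 - 18697)*(1/16417) = -29341*1/16417 = -29341/16417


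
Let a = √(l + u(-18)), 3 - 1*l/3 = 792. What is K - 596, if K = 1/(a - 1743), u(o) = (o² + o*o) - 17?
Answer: -258816229/434255 - 2*I*√434/3039785 ≈ -596.0 - 1.3707e-5*I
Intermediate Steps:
u(o) = -17 + 2*o² (u(o) = (o² + o²) - 17 = 2*o² - 17 = -17 + 2*o²)
l = -2367 (l = 9 - 3*792 = 9 - 2376 = -2367)
a = 2*I*√434 (a = √(-2367 + (-17 + 2*(-18)²)) = √(-2367 + (-17 + 2*324)) = √(-2367 + (-17 + 648)) = √(-2367 + 631) = √(-1736) = 2*I*√434 ≈ 41.665*I)
K = 1/(-1743 + 2*I*√434) (K = 1/(2*I*√434 - 1743) = 1/(-1743 + 2*I*√434) ≈ -0.0005734 - 1.371e-5*I)
K - 596 = (-249/434255 - 2*I*√434/3039785) - 596 = -258816229/434255 - 2*I*√434/3039785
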